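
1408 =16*88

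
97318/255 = 381+163/255 =381.64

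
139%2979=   139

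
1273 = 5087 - 3814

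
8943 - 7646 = 1297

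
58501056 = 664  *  88104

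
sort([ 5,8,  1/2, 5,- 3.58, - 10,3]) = [ - 10, - 3.58,1/2,3, 5,  5, 8 ] 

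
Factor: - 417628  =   - 2^2*131^1*797^1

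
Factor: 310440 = 2^3*3^1 * 5^1*13^1 * 199^1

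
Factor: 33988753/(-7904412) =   -  2^(-2 )*3^( - 3)*73189^ (-1)*33988753^1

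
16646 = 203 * 82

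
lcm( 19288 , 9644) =19288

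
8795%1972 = 907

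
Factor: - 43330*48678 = -2109217740 = - 2^2*3^1*5^1*7^2 * 19^1*61^1 * 619^1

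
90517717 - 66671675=23846042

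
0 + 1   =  1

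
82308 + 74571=156879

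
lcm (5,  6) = 30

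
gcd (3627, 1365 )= 39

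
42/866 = 21/433 = 0.05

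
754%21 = 19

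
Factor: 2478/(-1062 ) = -3^( - 1)*7^1 = - 7/3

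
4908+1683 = 6591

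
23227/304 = 76 + 123/304 = 76.40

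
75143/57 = 75143/57 =1318.30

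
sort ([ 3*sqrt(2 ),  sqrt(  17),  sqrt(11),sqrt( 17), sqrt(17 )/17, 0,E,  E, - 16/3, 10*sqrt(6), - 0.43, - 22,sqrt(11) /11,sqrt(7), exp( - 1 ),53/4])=[ - 22, - 16/3, - 0.43,0 , sqrt ( 17) /17,sqrt(11) /11,exp( - 1),sqrt( 7), E,E , sqrt(11),sqrt( 17), sqrt ( 17),  3*sqrt( 2), 53/4,10*sqrt ( 6)]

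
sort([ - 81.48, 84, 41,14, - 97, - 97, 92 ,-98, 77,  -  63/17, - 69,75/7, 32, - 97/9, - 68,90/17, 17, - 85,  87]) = [ - 98, - 97, - 97, - 85, - 81.48,  -  69, - 68, - 97/9 , - 63/17, 90/17, 75/7, 14, 17,32, 41, 77, 84,87,92]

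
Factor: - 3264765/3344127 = -5^1*7^1*17^1*31^1*59^1*1114709^(-1 ) = - 1088255/1114709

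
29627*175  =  5184725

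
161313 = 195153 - 33840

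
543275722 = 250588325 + 292687397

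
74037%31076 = 11885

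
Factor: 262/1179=2^1*3^ ( - 2 )  =  2/9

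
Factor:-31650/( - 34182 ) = 3^(  -  3) * 5^2 = 25/27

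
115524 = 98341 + 17183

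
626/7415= 626/7415 = 0.08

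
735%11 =9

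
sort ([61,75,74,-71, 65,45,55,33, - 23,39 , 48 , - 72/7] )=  [ - 71,-23, - 72/7, 33,  39,45  ,  48, 55, 61,65,  74,75 ] 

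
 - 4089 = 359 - 4448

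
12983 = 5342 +7641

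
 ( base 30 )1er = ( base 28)1K3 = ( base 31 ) 1ce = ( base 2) 10101000011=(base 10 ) 1347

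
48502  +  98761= 147263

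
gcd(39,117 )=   39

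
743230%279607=184016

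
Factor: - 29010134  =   - 2^1 * 139^1*241^1 *433^1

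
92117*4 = 368468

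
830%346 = 138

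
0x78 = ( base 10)120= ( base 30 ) 40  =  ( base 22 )5a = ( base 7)231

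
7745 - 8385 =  - 640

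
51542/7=7363+1/7 = 7363.14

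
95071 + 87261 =182332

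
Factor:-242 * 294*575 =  - 2^2 * 3^1* 5^2*7^2* 11^2*23^1 = -40910100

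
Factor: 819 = 3^2 * 7^1*13^1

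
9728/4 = 2432 = 2432.00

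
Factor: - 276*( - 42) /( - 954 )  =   - 644/53 = -  2^2 * 7^1*23^1*53^(-1)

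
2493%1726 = 767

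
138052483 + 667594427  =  805646910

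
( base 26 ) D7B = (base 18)19CH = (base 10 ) 8981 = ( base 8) 21425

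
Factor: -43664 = - 2^4*2729^1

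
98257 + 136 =98393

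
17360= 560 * 31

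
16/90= 8/45 = 0.18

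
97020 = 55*1764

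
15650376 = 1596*9806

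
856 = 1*856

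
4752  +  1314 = 6066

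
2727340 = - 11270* ( - 242)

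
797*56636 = 45138892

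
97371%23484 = 3435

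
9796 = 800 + 8996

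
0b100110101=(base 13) 1AA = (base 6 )1233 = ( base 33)9c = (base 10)309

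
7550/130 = 58 + 1/13 = 58.08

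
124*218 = 27032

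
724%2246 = 724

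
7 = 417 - 410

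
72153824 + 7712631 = 79866455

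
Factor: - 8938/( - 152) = 2^( - 2)*19^( - 1)*41^1*109^1 = 4469/76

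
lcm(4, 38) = 76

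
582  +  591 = 1173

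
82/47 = 1 +35/47 = 1.74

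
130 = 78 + 52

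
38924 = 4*9731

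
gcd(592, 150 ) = 2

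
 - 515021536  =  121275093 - 636296629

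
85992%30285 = 25422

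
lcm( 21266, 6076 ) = 42532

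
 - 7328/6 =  - 3664/3 = - 1221.33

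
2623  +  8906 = 11529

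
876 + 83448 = 84324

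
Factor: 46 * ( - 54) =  - 2484 = - 2^2*3^3*23^1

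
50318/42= 1198 + 1/21 = 1198.05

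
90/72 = 1 + 1/4 = 1.25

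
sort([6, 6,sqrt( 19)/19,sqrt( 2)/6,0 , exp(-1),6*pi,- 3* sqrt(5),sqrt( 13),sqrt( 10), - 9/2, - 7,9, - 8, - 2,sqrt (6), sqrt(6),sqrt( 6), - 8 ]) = [ - 8, - 8, - 7,- 3*sqrt ( 5),  -  9/2, - 2,0,sqrt( 19 )/19,  sqrt( 2 )/6 , exp(-1),sqrt( 6 ),sqrt(6 ), sqrt (6), sqrt( 10),sqrt ( 13), 6,6,9,6  *pi ] 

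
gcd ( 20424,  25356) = 12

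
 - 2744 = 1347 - 4091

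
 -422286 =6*(-70381 ) 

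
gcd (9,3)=3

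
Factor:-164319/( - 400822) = 2^( - 1)*3^1*107^( -1 )*1873^(-1)*54773^1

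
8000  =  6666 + 1334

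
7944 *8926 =70908144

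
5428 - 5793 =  - 365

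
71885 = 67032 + 4853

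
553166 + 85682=638848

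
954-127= 827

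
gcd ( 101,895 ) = 1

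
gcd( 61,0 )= 61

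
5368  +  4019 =9387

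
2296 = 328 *7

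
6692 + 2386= 9078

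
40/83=40/83  =  0.48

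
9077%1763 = 262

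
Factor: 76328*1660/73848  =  15838060/9231 = 2^2*3^ (  -  1)*5^1*7^1*17^( - 1 )*29^1*47^1 * 83^1 * 181^(  -  1 ) 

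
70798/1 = 70798 = 70798.00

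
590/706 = 295/353 = 0.84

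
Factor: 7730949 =3^1*2576983^1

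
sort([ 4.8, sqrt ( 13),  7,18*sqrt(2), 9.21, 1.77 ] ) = [ 1.77, sqrt( 13), 4.8,7, 9.21, 18*sqrt(2) ] 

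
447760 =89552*5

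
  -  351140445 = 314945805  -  666086250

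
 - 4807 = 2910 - 7717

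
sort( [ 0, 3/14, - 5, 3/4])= [ - 5, 0, 3/14, 3/4]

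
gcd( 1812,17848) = 4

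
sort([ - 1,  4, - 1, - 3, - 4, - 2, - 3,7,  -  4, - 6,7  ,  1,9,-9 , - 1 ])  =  [ - 9, - 6 , - 4, - 4, - 3 , - 3, - 2, - 1, -1, - 1,1,4, 7,7,  9] 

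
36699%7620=6219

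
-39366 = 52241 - 91607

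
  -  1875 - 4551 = - 6426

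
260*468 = 121680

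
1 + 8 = 9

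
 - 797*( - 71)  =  56587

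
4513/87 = 4513/87 = 51.87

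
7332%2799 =1734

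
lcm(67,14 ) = 938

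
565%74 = 47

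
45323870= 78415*578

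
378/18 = 21 = 21.00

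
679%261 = 157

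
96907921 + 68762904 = 165670825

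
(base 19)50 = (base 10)95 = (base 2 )1011111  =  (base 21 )4B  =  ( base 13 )74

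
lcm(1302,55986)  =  55986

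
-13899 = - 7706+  - 6193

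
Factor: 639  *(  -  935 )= - 597465 = -3^2 * 5^1 * 11^1 * 17^1*71^1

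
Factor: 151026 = 2^1 * 3^1*25171^1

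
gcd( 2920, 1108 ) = 4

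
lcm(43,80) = 3440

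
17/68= 1/4 = 0.25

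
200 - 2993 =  - 2793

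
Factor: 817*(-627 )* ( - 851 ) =3^1*11^1  *19^2*23^1 * 37^1*43^1 = 435932409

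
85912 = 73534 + 12378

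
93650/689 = 135 + 635/689 = 135.92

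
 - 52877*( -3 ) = 158631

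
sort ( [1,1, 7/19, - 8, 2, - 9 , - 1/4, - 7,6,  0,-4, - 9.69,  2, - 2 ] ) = [ - 9.69, - 9,-8, - 7, - 4, - 2,-1/4, 0, 7/19,  1,1 , 2, 2,  6 ] 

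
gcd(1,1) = 1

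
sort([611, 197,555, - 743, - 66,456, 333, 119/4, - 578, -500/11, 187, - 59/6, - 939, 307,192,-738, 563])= [ - 939,  -  743, - 738  ,-578, - 66, - 500/11,-59/6,  119/4, 187, 192, 197 , 307,333, 456, 555, 563 , 611 ]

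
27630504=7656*3609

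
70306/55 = 70306/55 =1278.29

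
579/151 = 3 + 126/151=   3.83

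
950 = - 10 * (-95)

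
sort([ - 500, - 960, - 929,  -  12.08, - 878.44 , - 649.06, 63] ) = [ - 960, - 929, - 878.44,  -  649.06,-500,  -  12.08, 63] 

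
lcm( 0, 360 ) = 0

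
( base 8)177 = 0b1111111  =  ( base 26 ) 4N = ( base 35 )3m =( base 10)127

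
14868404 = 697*21332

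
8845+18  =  8863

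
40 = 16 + 24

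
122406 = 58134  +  64272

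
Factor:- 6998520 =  - 2^3*3^1* 5^1*58321^1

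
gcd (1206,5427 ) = 603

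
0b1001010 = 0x4A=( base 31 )2c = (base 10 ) 74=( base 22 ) 38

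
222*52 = 11544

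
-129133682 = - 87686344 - 41447338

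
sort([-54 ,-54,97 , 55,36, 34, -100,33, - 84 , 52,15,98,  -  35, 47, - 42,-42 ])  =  [-100,-84,-54,  -  54, -42,-42 ,-35,15, 33 , 34, 36,47, 52, 55,97,98]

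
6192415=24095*257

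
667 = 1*667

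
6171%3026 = 119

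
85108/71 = 85108/71  =  1198.70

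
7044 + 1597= 8641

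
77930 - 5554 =72376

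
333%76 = 29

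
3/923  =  3/923  =  0.00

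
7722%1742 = 754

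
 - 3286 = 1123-4409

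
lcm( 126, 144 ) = 1008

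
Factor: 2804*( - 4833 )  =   - 2^2*3^3*179^1*701^1 = -13551732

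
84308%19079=7992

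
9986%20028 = 9986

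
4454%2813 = 1641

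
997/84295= 997/84295  =  0.01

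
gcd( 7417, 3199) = 1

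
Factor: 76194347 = 1051^1*72497^1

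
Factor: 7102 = 2^1*53^1*67^1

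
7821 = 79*99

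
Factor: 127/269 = 127^1*269^( - 1 ) 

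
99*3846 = 380754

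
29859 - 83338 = -53479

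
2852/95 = 2852/95 = 30.02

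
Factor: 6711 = 3^1*2237^1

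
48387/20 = 48387/20 = 2419.35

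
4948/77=64 + 20/77=64.26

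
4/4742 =2/2371  =  0.00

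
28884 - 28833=51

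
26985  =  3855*7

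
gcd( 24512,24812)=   4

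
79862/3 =79862/3 = 26620.67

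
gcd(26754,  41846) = 686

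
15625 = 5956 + 9669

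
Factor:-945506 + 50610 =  - 894896 = -2^4*55931^1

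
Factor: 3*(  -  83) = - 249= -3^1*83^1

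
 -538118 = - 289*1862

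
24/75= 8/25 = 0.32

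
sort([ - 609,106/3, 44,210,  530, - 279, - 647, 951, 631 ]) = [ -647, - 609, - 279, 106/3, 44, 210, 530, 631, 951 ] 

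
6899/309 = 6899/309=22.33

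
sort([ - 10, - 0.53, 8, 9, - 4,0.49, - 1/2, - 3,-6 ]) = [ - 10, - 6, - 4,-3, - 0.53, - 1/2, 0.49, 8,  9 ]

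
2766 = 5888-3122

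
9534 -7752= 1782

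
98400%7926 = 3288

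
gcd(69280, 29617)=1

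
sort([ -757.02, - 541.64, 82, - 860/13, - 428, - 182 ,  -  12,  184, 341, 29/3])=[ - 757.02, - 541.64, - 428, - 182, - 860/13, - 12, 29/3, 82, 184, 341 ]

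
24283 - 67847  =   - 43564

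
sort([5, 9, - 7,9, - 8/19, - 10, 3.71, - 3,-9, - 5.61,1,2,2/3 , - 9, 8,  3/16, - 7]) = [ - 10,- 9, - 9, - 7, - 7, - 5.61,-3, - 8/19, 3/16,2/3,1,2, 3.71, 5, 8 , 9 , 9]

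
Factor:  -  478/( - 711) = 2^1 *3^(-2 ) *79^(-1 )* 239^1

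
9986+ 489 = 10475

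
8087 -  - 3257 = 11344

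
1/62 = 1/62 = 0.02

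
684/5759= 684/5759  =  0.12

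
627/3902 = 627/3902 = 0.16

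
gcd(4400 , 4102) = 2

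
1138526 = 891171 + 247355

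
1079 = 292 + 787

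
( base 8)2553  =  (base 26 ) 219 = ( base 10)1387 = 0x56b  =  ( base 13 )829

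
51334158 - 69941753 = -18607595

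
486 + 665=1151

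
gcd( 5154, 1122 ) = 6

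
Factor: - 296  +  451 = 5^1 * 31^1 = 155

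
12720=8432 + 4288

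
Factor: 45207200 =2^5* 5^2*  56509^1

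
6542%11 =8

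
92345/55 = 1679 = 1679.00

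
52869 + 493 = 53362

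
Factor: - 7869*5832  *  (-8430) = 2^4*3^8*5^1 * 43^1*61^1 *281^1 = 386869627440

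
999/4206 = 333/1402  =  0.24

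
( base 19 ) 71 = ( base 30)4E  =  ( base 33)42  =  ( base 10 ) 134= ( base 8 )206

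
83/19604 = 83/19604  =  0.00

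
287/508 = 287/508 = 0.56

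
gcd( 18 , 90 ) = 18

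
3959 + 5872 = 9831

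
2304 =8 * 288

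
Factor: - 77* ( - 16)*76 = 93632=2^6 *7^1*11^1*19^1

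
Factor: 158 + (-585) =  - 427 =- 7^1*61^1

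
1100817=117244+983573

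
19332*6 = 115992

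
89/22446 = 89/22446 = 0.00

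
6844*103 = 704932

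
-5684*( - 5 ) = 28420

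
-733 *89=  - 65237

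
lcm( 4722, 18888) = 18888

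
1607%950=657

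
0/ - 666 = 0/1=- 0.00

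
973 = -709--1682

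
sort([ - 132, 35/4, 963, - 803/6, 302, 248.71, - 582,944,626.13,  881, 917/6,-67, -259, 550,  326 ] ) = [ - 582,-259,-803/6, - 132 , - 67,35/4, 917/6, 248.71, 302, 326, 550,626.13, 881, 944, 963 ] 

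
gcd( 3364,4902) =2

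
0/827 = 0 = 0.00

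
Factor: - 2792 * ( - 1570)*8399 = 2^4*5^1*37^1*157^1*227^1*349^1 = 36816512560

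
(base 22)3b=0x4d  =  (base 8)115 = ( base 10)77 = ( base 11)70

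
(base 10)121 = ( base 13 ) 94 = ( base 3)11111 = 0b1111001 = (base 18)6D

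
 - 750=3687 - 4437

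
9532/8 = 2383/2 = 1191.50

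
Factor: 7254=2^1*3^2*13^1*31^1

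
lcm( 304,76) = 304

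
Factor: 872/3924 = 2^1*3^(- 2) = 2/9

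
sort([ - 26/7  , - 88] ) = [ - 88, - 26/7]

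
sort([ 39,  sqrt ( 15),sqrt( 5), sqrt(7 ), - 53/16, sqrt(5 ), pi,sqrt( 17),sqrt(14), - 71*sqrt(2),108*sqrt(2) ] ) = [  -  71 * sqrt( 2), - 53/16,  sqrt( 5 ), sqrt( 5),sqrt ( 7 ),pi,sqrt( 14),sqrt(15 ),sqrt (17), 39, 108*sqrt( 2 ) ] 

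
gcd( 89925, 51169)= 1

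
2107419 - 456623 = 1650796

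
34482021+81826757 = 116308778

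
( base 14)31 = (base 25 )1I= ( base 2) 101011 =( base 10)43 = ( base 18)27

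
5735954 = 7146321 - 1410367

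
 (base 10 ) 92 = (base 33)2q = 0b1011100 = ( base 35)2M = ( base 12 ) 78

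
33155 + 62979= 96134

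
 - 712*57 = - 40584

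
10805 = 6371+4434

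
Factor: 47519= 19^1*41^1*61^1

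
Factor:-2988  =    -  2^2*3^2*83^1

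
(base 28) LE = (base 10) 602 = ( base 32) IQ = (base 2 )1001011010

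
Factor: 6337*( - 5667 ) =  - 35911779  =  - 3^1*1889^1* 6337^1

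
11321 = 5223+6098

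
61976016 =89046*696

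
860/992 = 215/248 = 0.87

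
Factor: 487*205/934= 99835/934 = 2^(-1 )*5^1*41^1*467^( - 1) * 487^1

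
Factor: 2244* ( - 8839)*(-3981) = 78962004396 = 2^2*3^2*11^1*17^1*1327^1*8839^1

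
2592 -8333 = -5741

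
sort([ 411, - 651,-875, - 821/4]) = [ - 875, - 651, - 821/4, 411] 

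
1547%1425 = 122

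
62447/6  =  62447/6 = 10407.83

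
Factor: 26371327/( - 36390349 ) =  - 107^1*193^1*401^( - 1 )*1277^1*90749^( - 1) 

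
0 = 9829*0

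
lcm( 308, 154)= 308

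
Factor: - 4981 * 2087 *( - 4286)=2^1*17^1*293^1*2087^1*2143^1 = 44554457242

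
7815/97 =80+55/97 =80.57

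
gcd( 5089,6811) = 7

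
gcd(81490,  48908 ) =2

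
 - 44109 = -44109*1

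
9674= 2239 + 7435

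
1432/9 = 159 + 1/9 = 159.11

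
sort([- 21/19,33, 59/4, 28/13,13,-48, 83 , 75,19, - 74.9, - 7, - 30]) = [-74.9, - 48,-30, - 7,-21/19,  28/13,13 , 59/4, 19,33 , 75,83 ]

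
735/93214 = 735/93214  =  0.01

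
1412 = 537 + 875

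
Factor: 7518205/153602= 2^(-1)*5^1*19^1* 76801^( - 1 )*79139^1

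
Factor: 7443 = 3^2*827^1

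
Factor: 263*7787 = 13^1 * 263^1 * 599^1=2047981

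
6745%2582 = 1581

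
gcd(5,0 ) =5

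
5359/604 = 8+527/604 = 8.87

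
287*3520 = 1010240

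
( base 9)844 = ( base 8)1260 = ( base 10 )688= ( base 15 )30D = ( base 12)494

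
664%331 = 2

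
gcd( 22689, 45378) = 22689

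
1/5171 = 1/5171=0.00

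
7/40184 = 7/40184  =  0.00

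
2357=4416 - 2059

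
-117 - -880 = 763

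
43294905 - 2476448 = 40818457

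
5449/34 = 160 + 9/34 = 160.26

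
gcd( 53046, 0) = 53046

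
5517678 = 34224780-28707102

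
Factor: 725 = 5^2*29^1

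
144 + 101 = 245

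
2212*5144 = 11378528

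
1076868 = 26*41418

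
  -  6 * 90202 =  - 541212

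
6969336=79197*88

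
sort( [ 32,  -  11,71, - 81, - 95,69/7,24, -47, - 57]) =[ - 95, - 81 , - 57, - 47, - 11, 69/7, 24, 32, 71 ]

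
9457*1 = 9457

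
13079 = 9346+3733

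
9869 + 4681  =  14550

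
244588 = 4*61147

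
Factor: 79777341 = 3^2*7^3*43^1*601^1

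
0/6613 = 0=   0.00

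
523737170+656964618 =1180701788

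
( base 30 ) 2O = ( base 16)54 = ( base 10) 84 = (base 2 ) 1010100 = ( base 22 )3I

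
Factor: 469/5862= 2^(  -  1)*3^(-1)*7^1 * 67^1*977^ (  -  1)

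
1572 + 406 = 1978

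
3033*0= 0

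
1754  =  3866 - 2112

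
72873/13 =72873/13=5605.62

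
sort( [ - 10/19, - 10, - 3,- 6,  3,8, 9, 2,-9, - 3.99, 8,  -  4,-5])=[-10,-9, - 6, - 5 , - 4,- 3.99, - 3 , - 10/19,2, 3, 8, 8, 9 ]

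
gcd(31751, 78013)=1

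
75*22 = 1650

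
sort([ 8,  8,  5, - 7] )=[ - 7 , 5,8 , 8] 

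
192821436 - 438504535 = -245683099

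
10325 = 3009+7316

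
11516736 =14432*798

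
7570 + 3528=11098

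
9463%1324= 195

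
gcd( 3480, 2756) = 4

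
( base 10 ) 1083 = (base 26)1fh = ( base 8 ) 2073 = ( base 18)363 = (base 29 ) 18a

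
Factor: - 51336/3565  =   - 2^3*3^2 * 5^( - 1) =- 72/5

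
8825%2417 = 1574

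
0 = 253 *0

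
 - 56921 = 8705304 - 8762225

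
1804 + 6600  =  8404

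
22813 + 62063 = 84876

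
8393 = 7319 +1074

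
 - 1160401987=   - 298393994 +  - 862007993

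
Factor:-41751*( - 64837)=3^2*23^1 *2819^1 * 4639^1=2707009587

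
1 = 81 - 80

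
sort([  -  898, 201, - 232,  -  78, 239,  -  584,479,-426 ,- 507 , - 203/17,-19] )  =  [ - 898,-584, -507, - 426 ,  -  232,- 78, - 19,-203/17, 201,239, 479 ]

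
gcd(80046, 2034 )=18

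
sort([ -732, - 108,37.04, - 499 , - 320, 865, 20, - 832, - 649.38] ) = [ - 832 , - 732, - 649.38, - 499, - 320, - 108  ,  20 , 37.04, 865]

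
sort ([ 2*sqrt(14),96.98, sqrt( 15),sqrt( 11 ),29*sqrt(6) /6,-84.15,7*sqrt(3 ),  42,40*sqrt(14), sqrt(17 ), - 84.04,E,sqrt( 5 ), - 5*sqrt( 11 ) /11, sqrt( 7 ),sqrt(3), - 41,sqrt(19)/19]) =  [ - 84.15,-84.04,  -  41, - 5*sqrt(11)/11,sqrt( 19)/19,sqrt( 3 ),sqrt( 5) , sqrt( 7),E, sqrt(11), sqrt( 15 ),sqrt(17), 2 * sqrt( 14),29  *  sqrt(6)/6,7 * sqrt( 3 ),42,96.98, 40*sqrt( 14)] 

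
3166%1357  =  452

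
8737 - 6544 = 2193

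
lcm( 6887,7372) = 523412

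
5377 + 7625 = 13002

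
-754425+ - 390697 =-1145122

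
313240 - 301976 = 11264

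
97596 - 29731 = 67865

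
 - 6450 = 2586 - 9036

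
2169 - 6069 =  - 3900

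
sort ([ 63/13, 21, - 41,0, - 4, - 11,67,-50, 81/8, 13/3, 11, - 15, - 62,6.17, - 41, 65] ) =[-62, - 50, - 41, - 41, - 15, - 11, - 4, 0,13/3, 63/13, 6.17, 81/8,11, 21, 65, 67 ] 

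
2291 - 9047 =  - 6756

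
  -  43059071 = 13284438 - 56343509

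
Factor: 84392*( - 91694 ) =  - 7738240048 = -2^4*7^1*11^1  *19^2*127^1*137^1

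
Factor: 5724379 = 41^1*139619^1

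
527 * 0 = 0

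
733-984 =-251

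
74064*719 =53252016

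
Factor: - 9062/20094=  - 23/51 = - 3^( - 1)*17^( - 1)*23^1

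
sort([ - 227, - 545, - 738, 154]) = [ - 738, - 545, - 227,  154] 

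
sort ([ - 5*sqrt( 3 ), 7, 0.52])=[ - 5*sqrt(3), 0.52,7] 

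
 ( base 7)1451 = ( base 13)353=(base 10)575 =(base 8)1077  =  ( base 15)285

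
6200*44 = 272800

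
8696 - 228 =8468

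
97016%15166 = 6020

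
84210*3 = 252630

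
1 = 1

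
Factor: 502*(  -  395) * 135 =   -  26769150 = - 2^1 * 3^3*5^2*79^1*251^1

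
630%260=110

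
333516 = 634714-301198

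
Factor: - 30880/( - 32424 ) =2^2*3^ (- 1 )*5^1 * 7^( - 1) = 20/21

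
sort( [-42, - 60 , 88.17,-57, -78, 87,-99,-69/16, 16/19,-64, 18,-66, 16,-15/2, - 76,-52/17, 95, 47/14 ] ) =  [ - 99,  -  78, - 76, - 66 ,- 64, - 60, - 57, - 42,-15/2,-69/16, - 52/17 , 16/19,  47/14,16, 18 , 87, 88.17, 95]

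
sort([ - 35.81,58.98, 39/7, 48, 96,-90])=[ - 90, - 35.81, 39/7, 48, 58.98,96 ]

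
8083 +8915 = 16998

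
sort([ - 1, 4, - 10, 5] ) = [ - 10, - 1, 4, 5 ] 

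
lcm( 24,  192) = 192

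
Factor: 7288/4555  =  2^3* 5^(-1 )  =  8/5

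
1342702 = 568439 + 774263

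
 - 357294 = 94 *(-3801) 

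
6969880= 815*8552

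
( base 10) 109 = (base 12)91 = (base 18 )61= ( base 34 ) 37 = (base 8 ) 155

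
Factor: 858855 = 3^1 *5^1*31^1 * 1847^1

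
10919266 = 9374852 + 1544414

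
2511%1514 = 997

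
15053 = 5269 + 9784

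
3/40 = 3/40 = 0.07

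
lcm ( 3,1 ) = 3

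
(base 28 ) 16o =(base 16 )3D0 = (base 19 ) 2D7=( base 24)1gg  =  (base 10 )976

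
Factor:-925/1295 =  - 5/7=- 5^1*7^(-1)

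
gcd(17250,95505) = 15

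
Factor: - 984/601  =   - 2^3*3^1*41^1 * 601^(- 1 )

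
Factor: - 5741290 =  -2^1*5^1*37^1*59^1*263^1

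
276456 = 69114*4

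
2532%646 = 594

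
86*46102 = 3964772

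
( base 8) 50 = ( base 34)16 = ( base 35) 15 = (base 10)40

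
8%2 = 0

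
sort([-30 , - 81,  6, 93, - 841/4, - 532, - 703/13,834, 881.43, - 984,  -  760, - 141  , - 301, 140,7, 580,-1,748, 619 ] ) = [ - 984, - 760, - 532,-301, - 841/4, - 141, - 81, - 703/13,-30, - 1,  6, 7, 93,140, 580,619, 748, 834,881.43] 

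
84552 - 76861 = 7691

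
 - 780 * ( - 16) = 12480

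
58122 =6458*9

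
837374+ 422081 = 1259455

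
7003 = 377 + 6626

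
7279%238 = 139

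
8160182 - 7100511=1059671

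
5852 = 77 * 76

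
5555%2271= 1013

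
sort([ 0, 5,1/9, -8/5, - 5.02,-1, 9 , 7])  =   [-5.02, - 8/5, - 1,0,  1/9, 5,7,9 ] 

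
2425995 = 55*44109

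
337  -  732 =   -  395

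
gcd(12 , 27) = 3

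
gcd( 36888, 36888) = 36888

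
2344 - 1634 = 710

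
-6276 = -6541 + 265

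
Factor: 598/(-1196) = - 2^ ( - 1) = - 1/2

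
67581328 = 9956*6788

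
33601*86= 2889686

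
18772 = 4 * 4693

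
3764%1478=808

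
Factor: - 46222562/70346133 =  - 2^1*3^( - 2 ) * 11^( - 2)*13^( - 1)*71^1*163^1*1997^1*4969^( - 1 ) 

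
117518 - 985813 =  - 868295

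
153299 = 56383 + 96916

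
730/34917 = 730/34917 = 0.02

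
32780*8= 262240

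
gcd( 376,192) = 8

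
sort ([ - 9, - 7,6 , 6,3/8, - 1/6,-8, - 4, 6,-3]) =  [-9 , - 8, - 7,- 4, - 3, - 1/6, 3/8, 6, 6, 6]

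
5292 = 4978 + 314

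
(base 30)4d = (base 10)133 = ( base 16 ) 85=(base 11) 111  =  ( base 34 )3v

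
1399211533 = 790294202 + 608917331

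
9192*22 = 202224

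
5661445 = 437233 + 5224212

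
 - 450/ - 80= 5+5/8 = 5.62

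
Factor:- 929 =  - 929^1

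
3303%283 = 190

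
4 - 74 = -70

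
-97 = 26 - 123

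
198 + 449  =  647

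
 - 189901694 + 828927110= 639025416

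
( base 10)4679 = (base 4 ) 1021013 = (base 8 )11107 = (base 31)4qt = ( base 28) 5r3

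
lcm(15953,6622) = 350966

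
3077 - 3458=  - 381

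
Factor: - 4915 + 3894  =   - 1021 = - 1021^1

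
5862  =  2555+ 3307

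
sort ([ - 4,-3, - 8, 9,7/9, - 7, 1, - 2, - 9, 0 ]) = [-9 , - 8  , - 7, - 4, - 3, - 2, 0 , 7/9, 1, 9] 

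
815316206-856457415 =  - 41141209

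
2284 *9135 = 20864340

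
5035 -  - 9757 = 14792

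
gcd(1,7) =1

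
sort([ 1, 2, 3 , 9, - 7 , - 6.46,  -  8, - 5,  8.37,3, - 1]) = [ - 8  , - 7, - 6.46, - 5, - 1,1, 2,  3,3,8.37,  9]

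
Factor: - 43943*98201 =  - 283^1* 347^1 * 43943^1 = -4315246543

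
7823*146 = 1142158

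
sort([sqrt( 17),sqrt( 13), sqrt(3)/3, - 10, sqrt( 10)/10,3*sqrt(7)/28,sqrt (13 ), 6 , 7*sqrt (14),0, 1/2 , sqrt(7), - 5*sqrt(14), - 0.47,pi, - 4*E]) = [ - 5*sqrt( 14), - 4*E, -10 ,-0.47,0,3*sqrt(7) /28, sqrt(10 ) /10,1/2 , sqrt( 3) /3,sqrt( 7), pi, sqrt(13), sqrt( 13 ),  sqrt( 17 ), 6, 7*sqrt(14 )]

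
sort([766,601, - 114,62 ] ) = [ - 114, 62, 601,766 ] 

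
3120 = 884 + 2236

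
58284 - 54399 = 3885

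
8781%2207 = 2160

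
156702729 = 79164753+77537976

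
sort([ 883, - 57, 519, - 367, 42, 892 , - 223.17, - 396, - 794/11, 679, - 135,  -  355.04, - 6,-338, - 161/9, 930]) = [ - 396, - 367, - 355.04,-338, - 223.17, - 135, - 794/11, - 57, - 161/9 ,- 6,42, 519 , 679, 883, 892,930 ] 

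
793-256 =537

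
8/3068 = 2/767 =0.00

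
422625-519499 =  - 96874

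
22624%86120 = 22624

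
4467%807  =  432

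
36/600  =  3/50 = 0.06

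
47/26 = 47/26=1.81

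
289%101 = 87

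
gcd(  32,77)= 1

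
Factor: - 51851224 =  - 2^3 * 17^2*41^1*547^1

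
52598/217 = 7514/31 = 242.39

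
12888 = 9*1432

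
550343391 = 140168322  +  410175069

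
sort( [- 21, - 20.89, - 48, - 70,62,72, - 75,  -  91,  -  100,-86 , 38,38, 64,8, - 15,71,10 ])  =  [ - 100, - 91, - 86, - 75, - 70, - 48, - 21, - 20.89, - 15,8,10, 38, 38,62,64, 71, 72 ] 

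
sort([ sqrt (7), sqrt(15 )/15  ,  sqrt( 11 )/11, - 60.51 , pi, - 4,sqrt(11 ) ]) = [  -  60.51, - 4 , sqrt( 15 )/15, sqrt( 11)/11,sqrt( 7 ),pi,sqrt(11)]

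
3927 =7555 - 3628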